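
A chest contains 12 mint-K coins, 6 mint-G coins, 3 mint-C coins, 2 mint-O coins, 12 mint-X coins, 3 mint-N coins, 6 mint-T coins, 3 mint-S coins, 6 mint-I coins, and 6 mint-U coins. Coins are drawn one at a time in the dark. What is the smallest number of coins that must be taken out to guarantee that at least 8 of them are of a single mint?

By the pigeonhole principle, the 10 mints are the holes; the coins drawn are the pigeons.
To avoid 8 of any one mint, the worst case takes at most 7 of each mint, or every coin of a mint that has fewer than 7.
That gives 7 + 6 + 3 + 2 + 7 + 3 + 6 + 3 + 6 + 6 = 49 coins with no mint reaching 8.
The next coin forces some mint to 8, so 49 + 1 = 50.

50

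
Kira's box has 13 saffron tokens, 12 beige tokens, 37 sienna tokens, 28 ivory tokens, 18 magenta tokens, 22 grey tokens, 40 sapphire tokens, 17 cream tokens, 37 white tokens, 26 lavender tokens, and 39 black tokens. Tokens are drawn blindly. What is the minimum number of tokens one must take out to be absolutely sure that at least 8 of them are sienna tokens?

In the worst case for collecting sienna tokens, every non-sienna token comes out first.
There are 13 + 12 + 28 + 18 + 22 + 40 + 17 + 37 + 26 + 39 = 252 non-sienna tokens altogether.
After those, each further token must be sienna, so 252 + 8 = 260 draws guarantee 8 sienna tokens.

260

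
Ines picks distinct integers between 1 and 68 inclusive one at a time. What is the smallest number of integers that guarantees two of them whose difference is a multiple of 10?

11

Integers whose pairwise differences are multiples of 10 are exactly those sharing a remainder mod 10. The 10 residue classes mod 10 are the pigeonholes.
With 10 integers one could put 1 in each residue class and have no class reach 2.
The 11th integer pushes some class to 2, so 10·1 + 1 = 11.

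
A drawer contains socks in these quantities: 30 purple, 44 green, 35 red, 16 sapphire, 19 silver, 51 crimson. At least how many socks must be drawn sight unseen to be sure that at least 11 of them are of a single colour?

An adversary could hand out at most 10 socks per colour: 10 + 10 + 10 + 10 + 10 + 10 = 60 socks and still no colour has 11.
One more sock lands in a colour already at 10, so 61 draws are enough and 60 are not.

61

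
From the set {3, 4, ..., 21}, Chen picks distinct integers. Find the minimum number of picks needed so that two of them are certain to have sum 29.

Two chosen integers sum to 29 exactly when both halves of some pair {x, 29−x} with 8 ≤ x ≤ 29−x ≤ 21 are chosen — 7 such pairs.
The remaining 5 elements (those with no distinct partner in range) can never complete a 29-sum, so the worst case takes all of them and one from each pair: 5 + 7 = 12.
Pigeonhole: the 13th integer has to be the second member of some pair, so 12 + 1 = 13.

13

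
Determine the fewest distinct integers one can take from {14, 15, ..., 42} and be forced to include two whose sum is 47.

20

Two chosen integers sum to 47 exactly when both halves of some pair {x, 47−x} with 14 ≤ x ≤ 47−x ≤ 33 are chosen — 10 such pairs.
The remaining 9 elements (those with no distinct partner in range) can never complete a 47-sum, so the worst case takes all of them and one from each pair: 9 + 10 = 19.
By pigeonhole, the 20th integer has to be the second member of some pair, so 19 + 1 = 20.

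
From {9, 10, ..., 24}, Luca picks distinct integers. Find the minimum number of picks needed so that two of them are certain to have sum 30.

Group the elements by complementary pair {x, 30−x}: {9,21}, {10,20}, {11,19}, …, giving 6 two-element pairs; the single value 15 (it cannot pair with itself since the integers are distinct); and 3 integers whose partner 30−x falls outside [9,24].
Treating each of those 10 groups as a pigeonhole, one can pick one integer per group — 10 integers — with no two summing to 30.
The 11th integer lands in an occupied pair, forcing a sum of 30.

11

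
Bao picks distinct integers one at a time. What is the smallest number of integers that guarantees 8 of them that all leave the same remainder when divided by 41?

By the pigeonhole principle, the 41 residue classes mod 41 are the pigeonholes.
With 287 integers one could put 7 in each residue class and have no class reach 8.
The 288th integer pushes some class to 8, so 41·7 + 1 = 288.

288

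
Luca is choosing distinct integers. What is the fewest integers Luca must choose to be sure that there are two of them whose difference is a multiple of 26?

27

Integers whose pairwise differences are multiples of 26 are exactly those sharing a remainder mod 26. The 26 residue classes mod 26 are the pigeonholes.
With 26 integers one could put 1 in each residue class and have no class reach 2.
The 27th integer pushes some class to 2, so 26·1 + 1 = 27.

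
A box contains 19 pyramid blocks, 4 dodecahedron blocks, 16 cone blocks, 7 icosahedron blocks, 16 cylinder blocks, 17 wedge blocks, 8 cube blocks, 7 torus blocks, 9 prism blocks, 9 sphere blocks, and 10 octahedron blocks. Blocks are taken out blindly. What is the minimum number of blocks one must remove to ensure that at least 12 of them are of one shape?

99

Put each drawn block into a box by shape. The largest draw with every box below 12 takes min(count, 11) from each shape; shapes with fewer than 11 contribute all they have.
Σ min(cᵢ, 11) = 11 + 4 + 11 + 7 + 11 + 11 + 8 + 7 + 9 + 9 + 10 = 98.
Draw number 98 + 1 = 99 must push one box to 12.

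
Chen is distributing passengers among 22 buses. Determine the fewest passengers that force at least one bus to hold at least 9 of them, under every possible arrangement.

With 176 passengers one could put exactly 8 in each of the 22 buses, and no bus would reach 9.
One more passenger must land in a bus that already has 8, giving it 9.
So 22 × 8 + 1 = 177 passengers are required.

177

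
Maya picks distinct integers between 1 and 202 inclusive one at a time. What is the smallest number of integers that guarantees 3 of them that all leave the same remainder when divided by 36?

The 36 residue classes mod 36 are the pigeonholes.
With 72 integers one could put 2 in each residue class and have no class reach 3.
The 73rd integer pushes some class to 3, so 36·2 + 1 = 73.

73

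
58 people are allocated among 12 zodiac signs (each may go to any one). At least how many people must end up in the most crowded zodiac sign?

By pigeonhole, the 12 zodiac signs are the holes and the 58 people are the pigeons.
If every zodiac sign held at most 4 people, the total would be at most 12 × 4 = 48, which is less than 58.
So some zodiac sign holds at least ⌈58/12⌉ = 5 people.

5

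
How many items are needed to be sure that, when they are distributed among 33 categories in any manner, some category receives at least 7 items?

With 198 items one could put exactly 6 in each of the 33 categories, and no category would reach 7.
By pigeonhole, one more item must land in a category that already has 6, giving it 7.
So 33 × 6 + 1 = 199 items are required.

199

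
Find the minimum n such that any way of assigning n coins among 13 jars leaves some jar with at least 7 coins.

79

With 78 coins one could put exactly 6 in each of the 13 jars, and no jar would reach 7.
By the pigeonhole principle, one more coin must land in a jar that already has 6, giving it 7.
So 13 × 6 + 1 = 79 coins are required.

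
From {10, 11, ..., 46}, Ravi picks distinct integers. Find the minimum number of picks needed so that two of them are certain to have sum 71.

A set avoiding the sum 71 can contain at most one of each pair {x, 71−x}, plus the 15 elements whose complement lies outside the range.
The integers 10, …, 35 (26 of them) are such a set: any two sum to at least 10+11 = 21 and at most 34+35 = 69 < 71.
By pigeonhole, any 27th integer completes one of the 11 pairs, so 27 choices force a sum of 71.

27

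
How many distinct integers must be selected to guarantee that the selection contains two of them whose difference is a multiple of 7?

8

Integers whose pairwise differences are multiples of 7 are exactly those sharing a remainder mod 7. The 7 residue classes mod 7 are the pigeonholes.
With 7 integers one could put 1 in each residue class and have no class reach 2.
The 8th integer pushes some class to 2, so 7·1 + 1 = 8.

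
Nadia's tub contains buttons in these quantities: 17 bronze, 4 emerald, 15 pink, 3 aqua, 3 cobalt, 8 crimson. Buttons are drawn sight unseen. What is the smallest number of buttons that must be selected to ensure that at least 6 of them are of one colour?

An adversary could hand out at most 5 buttons per colour (emerald, aqua, cobalt run out sooner): 5 + 4 + 5 + 3 + 3 + 5 = 25 buttons and still no colour has 6.
By the pigeonhole principle, one more button lands in a colour already at 5, so 26 draws are enough and 25 are not.

26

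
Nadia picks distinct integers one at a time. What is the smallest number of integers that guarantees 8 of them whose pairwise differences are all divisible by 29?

204

Integers whose pairwise differences are multiples of 29 are exactly those sharing a remainder mod 29. Pigeonhole: the 29 residue classes mod 29 are the pigeonholes.
With 203 integers one could put 7 in each residue class and have no class reach 8.
The 204th integer pushes some class to 8, so 29·7 + 1 = 204.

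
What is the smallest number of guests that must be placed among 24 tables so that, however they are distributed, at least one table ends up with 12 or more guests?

265

With 264 guests one could put exactly 11 in each of the 24 tables, and no table would reach 12.
By pigeonhole, one more guest must land in a table that already has 11, giving it 12.
So 24 × 11 + 1 = 265 guests are required.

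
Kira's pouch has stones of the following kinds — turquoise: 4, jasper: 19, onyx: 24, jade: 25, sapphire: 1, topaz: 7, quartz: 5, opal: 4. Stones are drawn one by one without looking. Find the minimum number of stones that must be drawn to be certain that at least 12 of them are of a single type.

55

An adversary could hand out at most 11 stones per type (5 types run out sooner): 4 + 11 + 11 + 11 + 1 + 7 + 5 + 4 = 54 stones and still no type has 12.
One more stone lands in a type already at 11, so 55 draws are enough and 54 are not.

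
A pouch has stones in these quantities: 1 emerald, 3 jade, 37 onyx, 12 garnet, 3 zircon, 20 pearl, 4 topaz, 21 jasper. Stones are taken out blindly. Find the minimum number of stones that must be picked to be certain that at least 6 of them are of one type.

32

By the pigeonhole principle, put each drawn stone into a box by type. The largest draw with every box below 6 takes min(count, 5) from each type; types with fewer than 5 contribute all they have.
Σ min(cᵢ, 5) = 1 + 3 + 5 + 5 + 3 + 5 + 4 + 5 = 31.
Draw number 31 + 1 = 32 must push one box to 6.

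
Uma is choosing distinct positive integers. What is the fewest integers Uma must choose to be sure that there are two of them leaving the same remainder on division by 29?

The 29 residue classes mod 29 are the pigeonholes.
With 29 integers one could put 1 in each residue class and have no class reach 2.
The 30th integer pushes some class to 2, so 29·1 + 1 = 30.

30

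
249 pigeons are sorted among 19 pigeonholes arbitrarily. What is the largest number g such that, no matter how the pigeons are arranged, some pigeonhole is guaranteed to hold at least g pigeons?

Pigeonhole: the 19 pigeonholes are the holes and the 249 pigeons are the pigeons.
If every pigeonhole held at most 13 pigeons, the total would be at most 19 × 13 = 247, which is less than 249.
So some pigeonhole holds at least ⌈249/19⌉ = 14 pigeons.

14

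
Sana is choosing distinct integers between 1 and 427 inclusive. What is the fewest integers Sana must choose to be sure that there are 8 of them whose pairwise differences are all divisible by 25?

Integers whose pairwise differences are multiples of 25 are exactly those sharing a remainder mod 25. By pigeonhole, the 25 residue classes mod 25 are the pigeonholes.
With 175 integers one could put 7 in each residue class and have no class reach 8.
The 176th integer pushes some class to 8, so 25·7 + 1 = 176.

176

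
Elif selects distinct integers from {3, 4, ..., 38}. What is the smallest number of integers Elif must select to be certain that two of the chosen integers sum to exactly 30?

25

A set avoiding the sum 30 can contain at most one of each pair {x, 30−x}, plus the 12 elements whose complement lies outside the range or equal to its own complement.
The integers 15, …, 38 (24 of them) are such a set: any two sum to at least 15+16 = 31 > 30.
By pigeonhole, any 25th integer completes one of the 12 pairs, so 25 choices force a sum of 30.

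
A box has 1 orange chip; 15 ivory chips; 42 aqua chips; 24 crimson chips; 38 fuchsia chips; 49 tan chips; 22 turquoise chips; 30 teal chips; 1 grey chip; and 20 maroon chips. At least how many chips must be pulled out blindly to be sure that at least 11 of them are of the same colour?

83

Put each drawn chip into a box by colour. The largest draw with every box below 11 takes min(count, 10) from each colour; colours with fewer than 10 contribute all they have.
Σ min(cᵢ, 10) = 1 + 10 + 10 + 10 + 10 + 10 + 10 + 10 + 1 + 10 = 82.
Draw number 82 + 1 = 83 must push one box to 11.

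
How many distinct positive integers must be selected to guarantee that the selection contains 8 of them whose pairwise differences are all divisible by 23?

Integers whose pairwise differences are multiples of 23 are exactly those sharing a remainder mod 23. By pigeonhole, the 23 residue classes mod 23 are the pigeonholes.
With 161 integers one could put 7 in each residue class and have no class reach 8.
The 162nd integer pushes some class to 8, so 23·7 + 1 = 162.

162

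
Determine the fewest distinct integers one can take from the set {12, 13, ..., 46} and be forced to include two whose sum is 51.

A set avoiding the sum 51 can contain at most one of each pair {x, 51−x}, plus the 7 elements whose complement lies outside the range.
The integers 26, …, 46 (21 of them) are such a set: any two sum to at least 26+27 = 53 > 51.
Any 22nd integer completes one of the 14 pairs, so 22 choices force a sum of 51.

22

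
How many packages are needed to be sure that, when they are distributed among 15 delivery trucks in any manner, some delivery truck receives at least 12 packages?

With 165 packages one could put exactly 11 in each of the 15 delivery trucks, and no delivery truck would reach 12.
One more package must land in a delivery truck that already has 11, giving it 12.
So 15 × 11 + 1 = 166 packages are required.

166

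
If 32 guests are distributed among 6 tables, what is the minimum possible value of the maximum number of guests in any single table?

6

Pigeonhole: the 6 tables are the holes and the 32 guests are the pigeons.
If every table held at most 5 guests, the total would be at most 6 × 5 = 30, which is less than 32.
So some table holds at least ⌈32/6⌉ = 6 guests.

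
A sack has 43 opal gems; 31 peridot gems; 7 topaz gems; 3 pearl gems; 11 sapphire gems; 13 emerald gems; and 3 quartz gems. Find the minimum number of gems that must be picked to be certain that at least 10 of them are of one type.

50

An adversary could hand out at most 9 gems per type (topaz, pearl, quartz run out sooner): 9 + 9 + 7 + 3 + 9 + 9 + 3 = 49 gems and still no type has 10.
By pigeonhole, one more gem lands in a type already at 9, so 50 draws are enough and 49 are not.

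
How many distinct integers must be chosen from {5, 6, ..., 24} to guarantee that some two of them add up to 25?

A set avoiding the sum 25 can contain at most one of each pair {x, 25−x}, plus the 4 elements whose complement lies outside the range.
The integers 13, …, 24 (12 of them) are such a set: any two sum to at least 13+14 = 27 > 25.
Any 13th integer completes one of the 8 pairs, so 13 choices force a sum of 25.

13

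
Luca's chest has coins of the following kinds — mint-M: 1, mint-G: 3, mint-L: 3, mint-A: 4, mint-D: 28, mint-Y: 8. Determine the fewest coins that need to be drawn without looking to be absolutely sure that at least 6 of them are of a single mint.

Pigeonhole: put each drawn coin into a box by mint. The largest draw with every box below 6 takes min(count, 5) from each mint; mints with fewer than 5 contribute all they have.
Σ min(cᵢ, 5) = 1 + 3 + 3 + 4 + 5 + 5 = 21.
Draw number 21 + 1 = 22 must push one box to 6.

22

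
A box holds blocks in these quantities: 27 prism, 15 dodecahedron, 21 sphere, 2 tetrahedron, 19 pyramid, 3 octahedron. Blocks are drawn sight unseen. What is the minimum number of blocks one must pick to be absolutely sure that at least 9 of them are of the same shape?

By pigeonhole, put each drawn block into a box by shape. The largest draw with every box below 9 takes min(count, 8) from each shape; shapes with fewer than 8 contribute all they have.
Σ min(cᵢ, 8) = 8 + 8 + 8 + 2 + 8 + 3 = 37.
Draw number 37 + 1 = 38 must push one box to 9.

38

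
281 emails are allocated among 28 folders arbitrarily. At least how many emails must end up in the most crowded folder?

11

By pigeonhole, the 28 folders are the holes and the 281 emails are the pigeons.
If every folder held at most 10 emails, the total would be at most 28 × 10 = 280, which is less than 281.
So some folder holds at least ⌈281/28⌉ = 11 emails.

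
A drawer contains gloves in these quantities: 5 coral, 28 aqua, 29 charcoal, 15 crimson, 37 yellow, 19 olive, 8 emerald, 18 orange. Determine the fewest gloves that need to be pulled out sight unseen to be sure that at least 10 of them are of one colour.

68

An adversary could hand out at most 9 gloves per colour (coral, emerald run out sooner): 5 + 9 + 9 + 9 + 9 + 9 + 8 + 9 = 67 gloves and still no colour has 10.
One more glove lands in a colour already at 9, so 68 draws are enough and 67 are not.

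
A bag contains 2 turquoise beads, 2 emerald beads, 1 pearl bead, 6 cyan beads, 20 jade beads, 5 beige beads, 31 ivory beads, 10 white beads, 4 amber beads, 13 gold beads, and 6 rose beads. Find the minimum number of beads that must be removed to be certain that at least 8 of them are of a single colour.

Pigeonhole: the 11 colours are the holes; the beads drawn are the pigeons.
To avoid 8 of any one colour, the worst case takes at most 7 of each colour, or every bead of a colour that has fewer than 7.
That gives 2 + 2 + 1 + 6 + 7 + 5 + 7 + 7 + 4 + 7 + 6 = 54 beads with no colour reaching 8.
The next bead forces some colour to 8, so 54 + 1 = 55.

55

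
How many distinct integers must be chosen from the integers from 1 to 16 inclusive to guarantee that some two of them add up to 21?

Two chosen integers sum to 21 exactly when both halves of some pair {x, 21−x} with 5 ≤ x ≤ 21−x ≤ 16 are chosen — 6 such pairs.
The remaining 4 elements (those with no distinct partner in range) can never complete a 21-sum, so the worst case takes all of them and one from each pair: 4 + 6 = 10.
The 11th integer has to be the second member of some pair, so 10 + 1 = 11.

11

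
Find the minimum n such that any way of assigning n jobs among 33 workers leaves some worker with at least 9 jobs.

265

With 264 jobs one could put exactly 8 in each of the 33 workers, and no worker would reach 9.
By the pigeonhole principle, one more job must land in a worker that already has 8, giving it 9.
So 33 × 8 + 1 = 265 jobs are required.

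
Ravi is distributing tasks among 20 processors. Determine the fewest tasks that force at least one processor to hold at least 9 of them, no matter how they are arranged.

161

With 160 tasks one could put exactly 8 in each of the 20 processors, and no processor would reach 9.
By the pigeonhole principle, one more task must land in a processor that already has 8, giving it 9.
So 20 × 8 + 1 = 161 tasks are required.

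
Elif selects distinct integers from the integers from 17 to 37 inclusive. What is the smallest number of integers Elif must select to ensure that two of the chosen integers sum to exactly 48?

Two chosen integers sum to 48 exactly when both halves of some pair {x, 48−x} with 17 ≤ x ≤ 48−x ≤ 31 are chosen — 7 such pairs.
The remaining 7 elements (those with no distinct partner in range) can never complete a 48-sum, so the worst case takes all of them and one from each pair: 7 + 7 = 14.
By pigeonhole, the 15th integer has to be the second member of some pair, so 14 + 1 = 15.

15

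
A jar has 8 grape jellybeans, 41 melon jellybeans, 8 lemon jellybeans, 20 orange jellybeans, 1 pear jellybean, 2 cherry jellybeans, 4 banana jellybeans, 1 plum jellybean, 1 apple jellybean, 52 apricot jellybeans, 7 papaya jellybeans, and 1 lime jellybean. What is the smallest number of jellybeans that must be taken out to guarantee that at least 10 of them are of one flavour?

An adversary could hand out at most 9 jellybeans per flavour (9 flavours run out sooner): 8 + 9 + 8 + 9 + 1 + 2 + 4 + 1 + 1 + 9 + 7 + 1 = 60 jellybeans and still no flavour has 10.
By the pigeonhole principle, one more jellybean lands in a flavour already at 9, so 61 draws are enough and 60 are not.

61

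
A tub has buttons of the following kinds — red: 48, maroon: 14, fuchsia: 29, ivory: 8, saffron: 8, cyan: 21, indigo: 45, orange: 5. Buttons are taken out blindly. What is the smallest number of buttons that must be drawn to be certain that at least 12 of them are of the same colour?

The 8 colours are the holes; the buttons drawn are the pigeons.
To avoid 12 of any one colour, the worst case takes at most 11 of each colour, or every button of a colour that has fewer than 11.
That gives 11 + 11 + 11 + 8 + 8 + 11 + 11 + 5 = 76 buttons with no colour reaching 12.
The next button forces some colour to 12, so 76 + 1 = 77.

77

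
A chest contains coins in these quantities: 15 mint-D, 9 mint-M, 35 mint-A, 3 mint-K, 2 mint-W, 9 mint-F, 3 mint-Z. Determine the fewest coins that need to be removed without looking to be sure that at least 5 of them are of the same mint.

25

Put each drawn coin into a box by mint. The largest draw with every box below 5 takes min(count, 4) from each mint; mints with fewer than 4 contribute all they have.
Σ min(cᵢ, 4) = 4 + 4 + 4 + 3 + 2 + 4 + 3 = 24.
Draw number 24 + 1 = 25 must push one box to 5.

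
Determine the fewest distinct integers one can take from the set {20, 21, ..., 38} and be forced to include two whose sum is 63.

Two chosen integers sum to 63 exactly when both halves of some pair {x, 63−x} with 25 ≤ x ≤ 63−x ≤ 38 are chosen — 7 such pairs.
The remaining 5 elements (those with no distinct partner in range) can never complete a 63-sum, so the worst case takes all of them and one from each pair: 5 + 7 = 12.
Pigeonhole: the 13th integer has to be the second member of some pair, so 12 + 1 = 13.

13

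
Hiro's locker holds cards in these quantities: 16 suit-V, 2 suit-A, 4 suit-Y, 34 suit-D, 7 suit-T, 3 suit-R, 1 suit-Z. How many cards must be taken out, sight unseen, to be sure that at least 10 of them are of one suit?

36

An adversary could hand out at most 9 cards per suit (5 suits run out sooner): 9 + 2 + 4 + 9 + 7 + 3 + 1 = 35 cards and still no suit has 10.
By pigeonhole, one more card lands in a suit already at 9, so 36 draws are enough and 35 are not.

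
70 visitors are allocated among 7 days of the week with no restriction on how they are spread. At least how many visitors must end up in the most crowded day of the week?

10

By pigeonhole, the 7 days of the week are the holes and the 70 visitors are the pigeons.
If every day of the week held at most 9 visitors, the total would be at most 7 × 9 = 63, which is less than 70.
So some day of the week holds at least ⌈70/7⌉ = 10 visitors.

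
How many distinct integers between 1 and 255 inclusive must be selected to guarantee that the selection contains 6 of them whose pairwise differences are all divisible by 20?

101

Integers whose pairwise differences are multiples of 20 are exactly those sharing a remainder mod 20. By the pigeonhole principle, the 20 residue classes mod 20 are the pigeonholes.
With 100 integers one could put 5 in each residue class and have no class reach 6.
The 101st integer pushes some class to 6, so 20·5 + 1 = 101.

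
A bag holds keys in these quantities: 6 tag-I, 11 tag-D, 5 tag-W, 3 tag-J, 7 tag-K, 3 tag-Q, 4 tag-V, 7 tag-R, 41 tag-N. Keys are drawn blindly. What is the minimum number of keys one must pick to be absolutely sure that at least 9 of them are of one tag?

52

The 9 tags are the holes; the keys drawn are the pigeons.
To avoid 9 of any one tag, the worst case takes at most 8 of each tag, or every key of a tag that has fewer than 8.
That gives 6 + 8 + 5 + 3 + 7 + 3 + 4 + 7 + 8 = 51 keys with no tag reaching 9.
The next key forces some tag to 9, so 51 + 1 = 52.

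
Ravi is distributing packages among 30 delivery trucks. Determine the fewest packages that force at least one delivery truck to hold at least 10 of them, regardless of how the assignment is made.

With 270 packages one could put exactly 9 in each of the 30 delivery trucks, and no delivery truck would reach 10.
One more package must land in a delivery truck that already has 9, giving it 10.
So 30 × 9 + 1 = 271 packages are required.

271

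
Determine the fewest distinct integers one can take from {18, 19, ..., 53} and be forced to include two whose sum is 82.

Group the elements by complementary pair {x, 82−x}: {29,53}, {30,52}, {31,51}, …, giving 12 two-element pairs, the single value 41 (it cannot pair with itself since the integers are distinct), and 11 integers whose partner 82−x falls outside [18,53].
Treating each of those 24 groups as a pigeonhole, one can pick one integer per group — 24 integers — with no two summing to 82.
The 25th integer lands in an occupied pair, forcing a sum of 82.

25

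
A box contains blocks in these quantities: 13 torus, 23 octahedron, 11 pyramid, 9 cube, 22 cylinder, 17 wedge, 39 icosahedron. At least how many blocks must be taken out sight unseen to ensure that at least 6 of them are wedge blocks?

In the worst case for collecting wedge blocks, every non-wedge block comes out first.
There are 13 + 23 + 11 + 9 + 22 + 39 = 117 non-wedge blocks altogether.
After those, each further block must be wedge, so 117 + 6 = 123 draws guarantee 6 wedge blocks.

123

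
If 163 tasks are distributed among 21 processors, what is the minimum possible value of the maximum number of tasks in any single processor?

8

The 21 processors are the holes and the 163 tasks are the pigeons.
If every processor held at most 7 tasks, the total would be at most 21 × 7 = 147, which is less than 163.
So some processor holds at least ⌈163/21⌉ = 8 tasks.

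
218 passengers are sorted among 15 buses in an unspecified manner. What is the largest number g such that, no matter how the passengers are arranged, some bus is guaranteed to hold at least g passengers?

15

By the pigeonhole principle, the 15 buses are the holes and the 218 passengers are the pigeons.
If every bus held at most 14 passengers, the total would be at most 15 × 14 = 210, which is less than 218.
So some bus holds at least ⌈218/15⌉ = 15 passengers.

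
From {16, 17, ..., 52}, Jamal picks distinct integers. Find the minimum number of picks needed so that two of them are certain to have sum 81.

26

Two chosen integers sum to 81 exactly when both halves of some pair {x, 81−x} with 29 ≤ x ≤ 81−x ≤ 52 are chosen — 12 such pairs.
The remaining 13 elements (those with no distinct partner in range) can never complete a 81-sum, so the worst case takes all of them and one from each pair: 13 + 12 = 25.
The 26th integer has to be the second member of some pair, so 25 + 1 = 26.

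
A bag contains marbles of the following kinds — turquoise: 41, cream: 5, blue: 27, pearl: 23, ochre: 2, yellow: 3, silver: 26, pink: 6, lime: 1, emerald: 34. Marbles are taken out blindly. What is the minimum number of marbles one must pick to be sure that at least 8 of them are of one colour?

An adversary could hand out at most 7 marbles per colour (5 colours run out sooner): 7 + 5 + 7 + 7 + 2 + 3 + 7 + 6 + 1 + 7 = 52 marbles and still no colour has 8.
One more marble lands in a colour already at 7, so 53 draws are enough and 52 are not.

53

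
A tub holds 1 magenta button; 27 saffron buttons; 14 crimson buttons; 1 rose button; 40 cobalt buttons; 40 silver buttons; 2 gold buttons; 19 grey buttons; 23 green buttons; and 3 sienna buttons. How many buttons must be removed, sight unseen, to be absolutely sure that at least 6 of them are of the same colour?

38

An adversary could hand out at most 5 buttons per colour (4 colours run out sooner): 1 + 5 + 5 + 1 + 5 + 5 + 2 + 5 + 5 + 3 = 37 buttons and still no colour has 6.
Pigeonhole: one more button lands in a colour already at 5, so 38 draws are enough and 37 are not.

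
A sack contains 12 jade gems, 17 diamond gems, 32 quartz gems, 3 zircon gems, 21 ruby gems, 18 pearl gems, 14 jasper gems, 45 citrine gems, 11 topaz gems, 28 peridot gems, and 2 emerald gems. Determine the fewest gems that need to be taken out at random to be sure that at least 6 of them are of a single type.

51

The 11 types are the holes; the gems drawn are the pigeons.
To avoid 6 of any one type, the worst case takes at most 5 of each type, or every gem of a type that has fewer than 5.
That gives 5 + 5 + 5 + 3 + 5 + 5 + 5 + 5 + 5 + 5 + 2 = 50 gems with no type reaching 6.
The next gem forces some type to 6, so 50 + 1 = 51.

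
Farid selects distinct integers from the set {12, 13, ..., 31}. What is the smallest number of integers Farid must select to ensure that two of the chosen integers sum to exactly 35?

A set avoiding the sum 35 can contain at most one of each pair {x, 35−x}, plus the 8 elements whose complement lies outside the range.
The integers 18, …, 31 (14 of them) are such a set: any two sum to at least 18+19 = 37 > 35.
Any 15th integer completes one of the 6 pairs, so 15 choices force a sum of 35.

15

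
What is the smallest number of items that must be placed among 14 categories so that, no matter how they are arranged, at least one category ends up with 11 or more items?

With 140 items one could put exactly 10 in each of the 14 categories, and no category would reach 11.
One more item must land in a category that already has 10, giving it 11.
So 14 × 10 + 1 = 141 items are required.

141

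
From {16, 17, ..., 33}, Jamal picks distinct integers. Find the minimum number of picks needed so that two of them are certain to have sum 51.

11

Group the elements by complementary pair {x, 51−x}: {18,33}, {19,32}, {20,31}, …, giving 8 two-element pairs and 2 integers whose partner 51−x falls outside [16,33].
Treating each of those 10 groups as a pigeonhole, one can pick one integer per group — 10 integers — with no two summing to 51.
The 11th integer lands in an occupied pair, forcing a sum of 51.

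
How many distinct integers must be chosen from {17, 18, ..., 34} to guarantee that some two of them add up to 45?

A set avoiding the sum 45 can contain at most one of each pair {x, 45−x}, plus the 6 elements whose complement lies outside the range.
The integers 23, …, 34 (12 of them) are such a set: any two sum to at least 23+24 = 47 > 45.
Any 13th integer completes one of the 6 pairs, so 13 choices force a sum of 45.

13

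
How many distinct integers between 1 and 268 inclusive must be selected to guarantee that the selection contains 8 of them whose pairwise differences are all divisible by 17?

Integers whose pairwise differences are multiples of 17 are exactly those sharing a remainder mod 17. The 17 residue classes mod 17 are the pigeonholes.
With 119 integers one could put 7 in each residue class and have no class reach 8.
The 120th integer pushes some class to 8, so 17·7 + 1 = 120.

120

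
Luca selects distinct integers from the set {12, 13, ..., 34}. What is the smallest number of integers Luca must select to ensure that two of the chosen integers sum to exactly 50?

15

Two chosen integers sum to 50 exactly when both halves of some pair {x, 50−x} with 16 ≤ x ≤ 50−x ≤ 34 are chosen — 9 such pairs.
The remaining 5 elements (those with no distinct partner in range) can never complete a 50-sum, so the worst case takes all of them and one from each pair: 5 + 9 = 14.
The 15th integer has to be the second member of some pair, so 14 + 1 = 15.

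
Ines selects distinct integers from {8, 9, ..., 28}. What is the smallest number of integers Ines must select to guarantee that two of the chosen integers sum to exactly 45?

A set avoiding the sum 45 can contain at most one of each pair {x, 45−x}, plus the 9 elements whose complement lies outside the range.
The integers 8, …, 22 (15 of them) are such a set: any two sum to at least 8+9 = 17 and at most 21+22 = 43 < 45.
Any 16th integer completes one of the 6 pairs, so 16 choices force a sum of 45.

16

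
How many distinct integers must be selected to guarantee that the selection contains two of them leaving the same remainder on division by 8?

By pigeonhole, the 8 residue classes mod 8 are the pigeonholes.
With 8 integers one could put 1 in each residue class and have no class reach 2.
The 9th integer pushes some class to 2, so 8·1 + 1 = 9.

9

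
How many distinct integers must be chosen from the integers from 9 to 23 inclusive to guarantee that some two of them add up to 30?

Two chosen integers sum to 30 exactly when both halves of some pair {x, 30−x} with 9 ≤ x ≤ 30−x ≤ 21 are chosen — 6 such pairs.
The remaining 3 elements (those with no distinct partner in range) can never complete a 30-sum, so the worst case takes all of them and one from each pair: 3 + 6 = 9.
Pigeonhole: the 10th integer has to be the second member of some pair, so 9 + 1 = 10.

10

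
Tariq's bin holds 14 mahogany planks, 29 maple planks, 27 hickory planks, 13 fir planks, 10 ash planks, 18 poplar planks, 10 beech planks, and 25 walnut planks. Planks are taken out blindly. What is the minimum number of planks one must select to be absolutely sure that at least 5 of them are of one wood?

33

An adversary could hand out at most 4 planks per wood: 4 + 4 + 4 + 4 + 4 + 4 + 4 + 4 = 32 planks and still no wood has 5.
One more plank lands in a wood already at 4, so 33 draws are enough and 32 are not.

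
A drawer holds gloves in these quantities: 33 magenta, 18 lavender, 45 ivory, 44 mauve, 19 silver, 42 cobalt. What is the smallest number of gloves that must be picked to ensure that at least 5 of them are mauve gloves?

162

In the worst case for collecting mauve gloves, every non-mauve glove comes out first.
There are 33 + 18 + 45 + 19 + 42 = 157 non-mauve gloves altogether.
After those, each further glove must be mauve, so 157 + 5 = 162 draws guarantee 5 mauve gloves.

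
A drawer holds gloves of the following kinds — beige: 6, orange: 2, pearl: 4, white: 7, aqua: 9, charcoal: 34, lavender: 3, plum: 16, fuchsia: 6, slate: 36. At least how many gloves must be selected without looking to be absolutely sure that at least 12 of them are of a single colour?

Pigeonhole: put each drawn glove into a box by colour. The largest draw with every box below 12 takes min(count, 11) from each colour; colours with fewer than 11 contribute all they have.
Σ min(cᵢ, 11) = 6 + 2 + 4 + 7 + 9 + 11 + 3 + 11 + 6 + 11 = 70.
Draw number 70 + 1 = 71 must push one box to 12.

71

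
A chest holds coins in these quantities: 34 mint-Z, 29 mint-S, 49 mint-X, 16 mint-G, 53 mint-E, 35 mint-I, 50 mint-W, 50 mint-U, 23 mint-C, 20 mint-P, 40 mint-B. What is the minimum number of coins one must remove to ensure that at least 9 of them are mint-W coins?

358

In the worst case for collecting mint-W coins, every non-mint-W coin comes out first.
There are 34 + 29 + 49 + 16 + 53 + 35 + 50 + 23 + 20 + 40 = 349 non-mint-W coins altogether.
After those, each further coin must be mint-W, so 349 + 9 = 358 draws guarantee 9 mint-W coins.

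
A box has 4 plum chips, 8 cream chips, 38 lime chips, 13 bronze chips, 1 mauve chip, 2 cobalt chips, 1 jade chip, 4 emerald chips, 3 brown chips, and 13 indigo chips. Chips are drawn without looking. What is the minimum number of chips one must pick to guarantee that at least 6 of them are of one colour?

An adversary could hand out at most 5 chips per colour (6 colours run out sooner): 4 + 5 + 5 + 5 + 1 + 2 + 1 + 4 + 3 + 5 = 35 chips and still no colour has 6.
One more chip lands in a colour already at 5, so 36 draws are enough and 35 are not.

36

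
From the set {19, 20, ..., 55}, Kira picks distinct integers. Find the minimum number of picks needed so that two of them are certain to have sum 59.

27

Group the elements by complementary pair {x, 59−x}: {19,40}, {20,39}, {21,38}, …, giving 11 two-element pairs and 15 integers whose partner 59−x falls outside [19,55].
Treating each of those 26 groups as a pigeonhole, one can pick one integer per group — 26 integers — with no two summing to 59.
The 27th integer lands in an occupied pair, forcing a sum of 59.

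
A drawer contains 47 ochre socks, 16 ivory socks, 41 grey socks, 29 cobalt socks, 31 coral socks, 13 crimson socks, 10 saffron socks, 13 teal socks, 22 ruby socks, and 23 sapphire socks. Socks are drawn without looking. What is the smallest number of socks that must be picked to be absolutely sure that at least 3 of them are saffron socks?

238

In the worst case for collecting saffron socks, every non-saffron sock comes out first.
There are 47 + 16 + 41 + 29 + 31 + 13 + 13 + 22 + 23 = 235 non-saffron socks altogether.
After those, each further sock must be saffron, so 235 + 3 = 238 draws guarantee 3 saffron socks.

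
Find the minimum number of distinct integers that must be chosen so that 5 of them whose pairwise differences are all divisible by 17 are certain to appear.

69

Integers whose pairwise differences are multiples of 17 are exactly those sharing a remainder mod 17. Pigeonhole: the 17 residue classes mod 17 are the pigeonholes.
With 68 integers one could put 4 in each residue class and have no class reach 5.
The 69th integer pushes some class to 5, so 17·4 + 1 = 69.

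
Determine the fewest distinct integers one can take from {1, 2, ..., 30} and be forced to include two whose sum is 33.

Group the elements by complementary pair {x, 33−x}: {3,30}, {4,29}, {5,28}, …, giving 14 two-element pairs and 2 integers whose partner 33−x falls outside [1,30].
By pigeonhole, treating each of those 16 groups as a pigeonhole, one can pick one integer per group — 16 integers — with no two summing to 33.
The 17th integer lands in an occupied pair, forcing a sum of 33.

17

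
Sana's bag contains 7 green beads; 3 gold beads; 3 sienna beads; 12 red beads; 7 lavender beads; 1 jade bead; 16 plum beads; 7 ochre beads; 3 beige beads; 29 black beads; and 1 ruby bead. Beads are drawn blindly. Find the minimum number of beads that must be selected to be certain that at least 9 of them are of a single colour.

By pigeonhole, the 11 colours are the holes; the beads drawn are the pigeons.
To avoid 9 of any one colour, the worst case takes at most 8 of each colour, or every bead of a colour that has fewer than 8.
That gives 7 + 3 + 3 + 8 + 7 + 1 + 8 + 7 + 3 + 8 + 1 = 56 beads with no colour reaching 9.
The next bead forces some colour to 9, so 56 + 1 = 57.

57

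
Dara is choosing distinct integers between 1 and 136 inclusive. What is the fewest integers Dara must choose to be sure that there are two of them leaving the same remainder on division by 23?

24

By the pigeonhole principle, the 23 residue classes mod 23 are the pigeonholes.
With 23 integers one could put 1 in each residue class and have no class reach 2.
The 24th integer pushes some class to 2, so 23·1 + 1 = 24.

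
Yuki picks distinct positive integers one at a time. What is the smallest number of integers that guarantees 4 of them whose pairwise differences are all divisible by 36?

Integers whose pairwise differences are multiples of 36 are exactly those sharing a remainder mod 36. By pigeonhole, the 36 residue classes mod 36 are the pigeonholes.
With 108 integers one could put 3 in each residue class and have no class reach 4.
The 109th integer pushes some class to 4, so 36·3 + 1 = 109.

109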